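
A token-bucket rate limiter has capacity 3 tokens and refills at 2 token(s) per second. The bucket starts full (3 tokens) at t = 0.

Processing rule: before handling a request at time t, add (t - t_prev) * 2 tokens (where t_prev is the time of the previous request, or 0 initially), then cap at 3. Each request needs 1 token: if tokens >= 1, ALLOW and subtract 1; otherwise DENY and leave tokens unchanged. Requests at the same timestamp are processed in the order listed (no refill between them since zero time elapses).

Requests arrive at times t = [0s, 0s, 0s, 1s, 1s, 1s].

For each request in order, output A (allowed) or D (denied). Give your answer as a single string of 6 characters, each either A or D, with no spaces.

Simulating step by step:
  req#1 t=0s: ALLOW
  req#2 t=0s: ALLOW
  req#3 t=0s: ALLOW
  req#4 t=1s: ALLOW
  req#5 t=1s: ALLOW
  req#6 t=1s: DENY

Answer: AAAAAD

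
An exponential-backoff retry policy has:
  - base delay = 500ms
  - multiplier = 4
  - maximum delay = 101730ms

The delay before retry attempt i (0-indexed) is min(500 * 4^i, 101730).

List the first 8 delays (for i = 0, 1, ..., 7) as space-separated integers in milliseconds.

Computing each delay:
  i=0: min(500*4^0, 101730) = 500
  i=1: min(500*4^1, 101730) = 2000
  i=2: min(500*4^2, 101730) = 8000
  i=3: min(500*4^3, 101730) = 32000
  i=4: min(500*4^4, 101730) = 101730
  i=5: min(500*4^5, 101730) = 101730
  i=6: min(500*4^6, 101730) = 101730
  i=7: min(500*4^7, 101730) = 101730

Answer: 500 2000 8000 32000 101730 101730 101730 101730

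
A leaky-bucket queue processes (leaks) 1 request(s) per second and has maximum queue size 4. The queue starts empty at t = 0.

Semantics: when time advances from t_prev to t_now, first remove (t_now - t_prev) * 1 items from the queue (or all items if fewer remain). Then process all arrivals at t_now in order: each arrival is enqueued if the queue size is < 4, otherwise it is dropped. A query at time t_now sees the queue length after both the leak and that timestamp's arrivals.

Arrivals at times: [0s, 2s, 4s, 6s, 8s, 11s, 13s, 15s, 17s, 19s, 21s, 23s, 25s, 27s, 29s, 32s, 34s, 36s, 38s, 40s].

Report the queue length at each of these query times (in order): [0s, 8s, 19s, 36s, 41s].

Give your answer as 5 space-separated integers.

Queue lengths at query times:
  query t=0s: backlog = 1
  query t=8s: backlog = 1
  query t=19s: backlog = 1
  query t=36s: backlog = 1
  query t=41s: backlog = 0

Answer: 1 1 1 1 0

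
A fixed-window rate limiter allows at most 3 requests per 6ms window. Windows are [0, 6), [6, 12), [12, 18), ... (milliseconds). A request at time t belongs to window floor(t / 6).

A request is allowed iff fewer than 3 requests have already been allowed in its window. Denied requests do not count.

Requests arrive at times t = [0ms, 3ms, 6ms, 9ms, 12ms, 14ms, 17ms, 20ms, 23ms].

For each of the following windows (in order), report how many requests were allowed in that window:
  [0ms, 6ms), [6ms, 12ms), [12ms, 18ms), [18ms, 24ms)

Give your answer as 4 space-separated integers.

Processing requests:
  req#1 t=0ms (window 0): ALLOW
  req#2 t=3ms (window 0): ALLOW
  req#3 t=6ms (window 1): ALLOW
  req#4 t=9ms (window 1): ALLOW
  req#5 t=12ms (window 2): ALLOW
  req#6 t=14ms (window 2): ALLOW
  req#7 t=17ms (window 2): ALLOW
  req#8 t=20ms (window 3): ALLOW
  req#9 t=23ms (window 3): ALLOW

Allowed counts by window: 2 2 3 2

Answer: 2 2 3 2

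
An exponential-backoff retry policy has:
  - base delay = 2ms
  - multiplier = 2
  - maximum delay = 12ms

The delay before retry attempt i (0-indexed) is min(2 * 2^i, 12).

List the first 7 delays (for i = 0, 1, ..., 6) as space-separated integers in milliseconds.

Answer: 2 4 8 12 12 12 12

Derivation:
Computing each delay:
  i=0: min(2*2^0, 12) = 2
  i=1: min(2*2^1, 12) = 4
  i=2: min(2*2^2, 12) = 8
  i=3: min(2*2^3, 12) = 12
  i=4: min(2*2^4, 12) = 12
  i=5: min(2*2^5, 12) = 12
  i=6: min(2*2^6, 12) = 12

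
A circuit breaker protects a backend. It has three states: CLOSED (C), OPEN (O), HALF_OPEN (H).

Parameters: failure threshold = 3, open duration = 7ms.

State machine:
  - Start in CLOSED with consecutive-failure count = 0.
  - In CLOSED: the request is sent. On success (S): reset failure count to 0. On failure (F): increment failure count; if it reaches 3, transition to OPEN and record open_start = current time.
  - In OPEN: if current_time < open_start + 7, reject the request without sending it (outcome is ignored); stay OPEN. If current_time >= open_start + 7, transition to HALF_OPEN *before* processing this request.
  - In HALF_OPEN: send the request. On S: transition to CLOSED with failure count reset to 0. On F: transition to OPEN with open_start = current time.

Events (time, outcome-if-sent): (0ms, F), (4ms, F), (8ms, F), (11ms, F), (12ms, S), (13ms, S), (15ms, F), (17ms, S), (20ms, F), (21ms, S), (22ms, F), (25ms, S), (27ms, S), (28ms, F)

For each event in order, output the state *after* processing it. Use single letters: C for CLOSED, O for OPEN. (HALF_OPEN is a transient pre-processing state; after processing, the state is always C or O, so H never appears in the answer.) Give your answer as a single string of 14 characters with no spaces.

State after each event:
  event#1 t=0ms outcome=F: state=CLOSED
  event#2 t=4ms outcome=F: state=CLOSED
  event#3 t=8ms outcome=F: state=OPEN
  event#4 t=11ms outcome=F: state=OPEN
  event#5 t=12ms outcome=S: state=OPEN
  event#6 t=13ms outcome=S: state=OPEN
  event#7 t=15ms outcome=F: state=OPEN
  event#8 t=17ms outcome=S: state=OPEN
  event#9 t=20ms outcome=F: state=OPEN
  event#10 t=21ms outcome=S: state=OPEN
  event#11 t=22ms outcome=F: state=OPEN
  event#12 t=25ms outcome=S: state=OPEN
  event#13 t=27ms outcome=S: state=OPEN
  event#14 t=28ms outcome=F: state=OPEN

Answer: CCOOOOOOOOOOOO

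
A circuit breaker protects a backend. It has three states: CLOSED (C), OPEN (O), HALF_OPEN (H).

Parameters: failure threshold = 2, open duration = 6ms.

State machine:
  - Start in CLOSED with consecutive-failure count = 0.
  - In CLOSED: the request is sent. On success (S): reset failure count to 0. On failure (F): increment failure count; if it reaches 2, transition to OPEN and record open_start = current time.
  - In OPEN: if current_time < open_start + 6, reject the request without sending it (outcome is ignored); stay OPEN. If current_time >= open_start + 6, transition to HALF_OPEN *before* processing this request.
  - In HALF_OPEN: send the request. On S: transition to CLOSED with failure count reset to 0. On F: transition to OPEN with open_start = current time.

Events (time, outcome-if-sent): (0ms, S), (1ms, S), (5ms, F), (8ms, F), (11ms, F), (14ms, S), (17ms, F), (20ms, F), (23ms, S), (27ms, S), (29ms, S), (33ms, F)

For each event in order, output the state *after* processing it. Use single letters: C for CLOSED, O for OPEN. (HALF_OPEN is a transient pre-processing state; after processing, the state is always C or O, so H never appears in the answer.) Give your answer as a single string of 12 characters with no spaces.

Answer: CCCOOCCOOCCC

Derivation:
State after each event:
  event#1 t=0ms outcome=S: state=CLOSED
  event#2 t=1ms outcome=S: state=CLOSED
  event#3 t=5ms outcome=F: state=CLOSED
  event#4 t=8ms outcome=F: state=OPEN
  event#5 t=11ms outcome=F: state=OPEN
  event#6 t=14ms outcome=S: state=CLOSED
  event#7 t=17ms outcome=F: state=CLOSED
  event#8 t=20ms outcome=F: state=OPEN
  event#9 t=23ms outcome=S: state=OPEN
  event#10 t=27ms outcome=S: state=CLOSED
  event#11 t=29ms outcome=S: state=CLOSED
  event#12 t=33ms outcome=F: state=CLOSED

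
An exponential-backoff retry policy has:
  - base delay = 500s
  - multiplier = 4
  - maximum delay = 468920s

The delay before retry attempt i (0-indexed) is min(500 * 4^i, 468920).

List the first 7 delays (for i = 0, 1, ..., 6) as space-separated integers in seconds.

Answer: 500 2000 8000 32000 128000 468920 468920

Derivation:
Computing each delay:
  i=0: min(500*4^0, 468920) = 500
  i=1: min(500*4^1, 468920) = 2000
  i=2: min(500*4^2, 468920) = 8000
  i=3: min(500*4^3, 468920) = 32000
  i=4: min(500*4^4, 468920) = 128000
  i=5: min(500*4^5, 468920) = 468920
  i=6: min(500*4^6, 468920) = 468920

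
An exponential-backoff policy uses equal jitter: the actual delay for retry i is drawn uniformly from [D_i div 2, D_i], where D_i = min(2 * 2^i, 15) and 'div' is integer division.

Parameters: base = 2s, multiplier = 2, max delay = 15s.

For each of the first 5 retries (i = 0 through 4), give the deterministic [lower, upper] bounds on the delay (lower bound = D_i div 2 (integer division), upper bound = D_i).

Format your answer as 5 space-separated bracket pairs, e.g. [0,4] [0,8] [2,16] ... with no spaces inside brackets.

Answer: [1,2] [2,4] [4,8] [7,15] [7,15]

Derivation:
Computing bounds per retry:
  i=0: D_i=min(2*2^0,15)=2, bounds=[1,2]
  i=1: D_i=min(2*2^1,15)=4, bounds=[2,4]
  i=2: D_i=min(2*2^2,15)=8, bounds=[4,8]
  i=3: D_i=min(2*2^3,15)=15, bounds=[7,15]
  i=4: D_i=min(2*2^4,15)=15, bounds=[7,15]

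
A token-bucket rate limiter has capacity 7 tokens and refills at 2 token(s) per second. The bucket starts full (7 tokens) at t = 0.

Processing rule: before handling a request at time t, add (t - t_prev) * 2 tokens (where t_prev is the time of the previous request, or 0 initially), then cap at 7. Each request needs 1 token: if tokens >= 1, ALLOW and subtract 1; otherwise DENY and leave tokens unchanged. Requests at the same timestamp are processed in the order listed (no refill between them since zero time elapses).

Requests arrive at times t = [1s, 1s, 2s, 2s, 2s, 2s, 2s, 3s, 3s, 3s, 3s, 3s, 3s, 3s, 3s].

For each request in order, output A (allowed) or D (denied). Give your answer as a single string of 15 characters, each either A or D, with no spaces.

Simulating step by step:
  req#1 t=1s: ALLOW
  req#2 t=1s: ALLOW
  req#3 t=2s: ALLOW
  req#4 t=2s: ALLOW
  req#5 t=2s: ALLOW
  req#6 t=2s: ALLOW
  req#7 t=2s: ALLOW
  req#8 t=3s: ALLOW
  req#9 t=3s: ALLOW
  req#10 t=3s: ALLOW
  req#11 t=3s: ALLOW
  req#12 t=3s: DENY
  req#13 t=3s: DENY
  req#14 t=3s: DENY
  req#15 t=3s: DENY

Answer: AAAAAAAAAAADDDD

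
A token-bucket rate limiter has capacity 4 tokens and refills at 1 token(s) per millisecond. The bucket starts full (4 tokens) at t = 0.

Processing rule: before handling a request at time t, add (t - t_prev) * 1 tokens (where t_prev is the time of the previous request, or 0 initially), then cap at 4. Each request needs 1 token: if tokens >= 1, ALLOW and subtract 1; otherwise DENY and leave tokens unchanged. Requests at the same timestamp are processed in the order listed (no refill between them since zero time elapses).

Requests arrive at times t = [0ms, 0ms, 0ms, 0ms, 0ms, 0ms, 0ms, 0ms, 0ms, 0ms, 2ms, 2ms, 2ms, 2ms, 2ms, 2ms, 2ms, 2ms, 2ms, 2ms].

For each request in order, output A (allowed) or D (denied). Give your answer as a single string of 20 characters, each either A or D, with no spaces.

Simulating step by step:
  req#1 t=0ms: ALLOW
  req#2 t=0ms: ALLOW
  req#3 t=0ms: ALLOW
  req#4 t=0ms: ALLOW
  req#5 t=0ms: DENY
  req#6 t=0ms: DENY
  req#7 t=0ms: DENY
  req#8 t=0ms: DENY
  req#9 t=0ms: DENY
  req#10 t=0ms: DENY
  req#11 t=2ms: ALLOW
  req#12 t=2ms: ALLOW
  req#13 t=2ms: DENY
  req#14 t=2ms: DENY
  req#15 t=2ms: DENY
  req#16 t=2ms: DENY
  req#17 t=2ms: DENY
  req#18 t=2ms: DENY
  req#19 t=2ms: DENY
  req#20 t=2ms: DENY

Answer: AAAADDDDDDAADDDDDDDD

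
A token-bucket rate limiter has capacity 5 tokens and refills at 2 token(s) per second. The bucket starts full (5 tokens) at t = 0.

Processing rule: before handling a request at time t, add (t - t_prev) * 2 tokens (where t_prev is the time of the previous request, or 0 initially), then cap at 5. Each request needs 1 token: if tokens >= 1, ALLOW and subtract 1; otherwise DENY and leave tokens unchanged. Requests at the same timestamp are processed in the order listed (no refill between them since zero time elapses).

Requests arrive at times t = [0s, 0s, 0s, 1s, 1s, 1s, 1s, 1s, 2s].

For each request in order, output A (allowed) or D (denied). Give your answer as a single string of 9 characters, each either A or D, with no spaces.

Answer: AAAAAAADA

Derivation:
Simulating step by step:
  req#1 t=0s: ALLOW
  req#2 t=0s: ALLOW
  req#3 t=0s: ALLOW
  req#4 t=1s: ALLOW
  req#5 t=1s: ALLOW
  req#6 t=1s: ALLOW
  req#7 t=1s: ALLOW
  req#8 t=1s: DENY
  req#9 t=2s: ALLOW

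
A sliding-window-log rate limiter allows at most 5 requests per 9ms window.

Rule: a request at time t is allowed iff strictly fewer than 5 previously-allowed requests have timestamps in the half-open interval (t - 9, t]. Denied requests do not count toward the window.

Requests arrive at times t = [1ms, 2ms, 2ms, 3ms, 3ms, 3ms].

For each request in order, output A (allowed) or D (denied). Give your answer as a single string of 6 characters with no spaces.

Answer: AAAAAD

Derivation:
Tracking allowed requests in the window:
  req#1 t=1ms: ALLOW
  req#2 t=2ms: ALLOW
  req#3 t=2ms: ALLOW
  req#4 t=3ms: ALLOW
  req#5 t=3ms: ALLOW
  req#6 t=3ms: DENY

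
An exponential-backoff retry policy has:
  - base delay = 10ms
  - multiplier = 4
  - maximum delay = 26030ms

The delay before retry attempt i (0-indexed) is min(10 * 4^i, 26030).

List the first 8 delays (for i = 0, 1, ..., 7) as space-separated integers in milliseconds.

Answer: 10 40 160 640 2560 10240 26030 26030

Derivation:
Computing each delay:
  i=0: min(10*4^0, 26030) = 10
  i=1: min(10*4^1, 26030) = 40
  i=2: min(10*4^2, 26030) = 160
  i=3: min(10*4^3, 26030) = 640
  i=4: min(10*4^4, 26030) = 2560
  i=5: min(10*4^5, 26030) = 10240
  i=6: min(10*4^6, 26030) = 26030
  i=7: min(10*4^7, 26030) = 26030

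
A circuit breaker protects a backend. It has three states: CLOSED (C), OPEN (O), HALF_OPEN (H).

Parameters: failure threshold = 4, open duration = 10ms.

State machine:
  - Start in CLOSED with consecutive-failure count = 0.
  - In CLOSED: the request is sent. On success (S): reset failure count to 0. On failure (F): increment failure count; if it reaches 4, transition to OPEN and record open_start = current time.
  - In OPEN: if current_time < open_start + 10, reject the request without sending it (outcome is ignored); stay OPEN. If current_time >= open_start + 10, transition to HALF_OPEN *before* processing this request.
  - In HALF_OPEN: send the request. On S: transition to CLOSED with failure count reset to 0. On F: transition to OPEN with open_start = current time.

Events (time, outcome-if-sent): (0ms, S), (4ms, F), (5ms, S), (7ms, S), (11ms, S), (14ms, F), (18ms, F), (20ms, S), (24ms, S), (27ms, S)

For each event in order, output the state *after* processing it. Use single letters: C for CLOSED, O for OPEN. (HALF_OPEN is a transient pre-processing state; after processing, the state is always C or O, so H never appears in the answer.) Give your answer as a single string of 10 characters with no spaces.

Answer: CCCCCCCCCC

Derivation:
State after each event:
  event#1 t=0ms outcome=S: state=CLOSED
  event#2 t=4ms outcome=F: state=CLOSED
  event#3 t=5ms outcome=S: state=CLOSED
  event#4 t=7ms outcome=S: state=CLOSED
  event#5 t=11ms outcome=S: state=CLOSED
  event#6 t=14ms outcome=F: state=CLOSED
  event#7 t=18ms outcome=F: state=CLOSED
  event#8 t=20ms outcome=S: state=CLOSED
  event#9 t=24ms outcome=S: state=CLOSED
  event#10 t=27ms outcome=S: state=CLOSED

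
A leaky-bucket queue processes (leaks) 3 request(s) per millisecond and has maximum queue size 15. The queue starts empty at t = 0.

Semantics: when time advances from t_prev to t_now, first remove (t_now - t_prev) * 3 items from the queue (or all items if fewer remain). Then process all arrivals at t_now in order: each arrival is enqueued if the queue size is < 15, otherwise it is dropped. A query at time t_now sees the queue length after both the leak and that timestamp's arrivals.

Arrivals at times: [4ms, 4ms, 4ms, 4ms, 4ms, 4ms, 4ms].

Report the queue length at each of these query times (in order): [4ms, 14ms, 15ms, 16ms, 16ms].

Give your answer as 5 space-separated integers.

Answer: 7 0 0 0 0

Derivation:
Queue lengths at query times:
  query t=4ms: backlog = 7
  query t=14ms: backlog = 0
  query t=15ms: backlog = 0
  query t=16ms: backlog = 0
  query t=16ms: backlog = 0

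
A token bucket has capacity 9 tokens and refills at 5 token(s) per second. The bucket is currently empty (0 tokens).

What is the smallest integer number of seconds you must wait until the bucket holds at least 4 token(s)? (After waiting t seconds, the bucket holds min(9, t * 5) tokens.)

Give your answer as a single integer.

Need t * 5 >= 4, so t >= 4/5.
Smallest integer t = ceil(4/5) = 1.

Answer: 1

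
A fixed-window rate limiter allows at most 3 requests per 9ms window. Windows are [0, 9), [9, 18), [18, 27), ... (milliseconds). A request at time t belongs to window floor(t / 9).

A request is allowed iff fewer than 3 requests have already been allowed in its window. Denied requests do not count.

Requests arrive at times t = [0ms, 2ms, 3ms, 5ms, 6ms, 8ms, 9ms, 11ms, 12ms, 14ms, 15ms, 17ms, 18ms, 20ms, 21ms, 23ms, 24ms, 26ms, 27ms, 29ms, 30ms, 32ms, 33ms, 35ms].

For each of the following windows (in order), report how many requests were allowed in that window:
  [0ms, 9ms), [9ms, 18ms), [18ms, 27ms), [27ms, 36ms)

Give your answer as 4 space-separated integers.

Answer: 3 3 3 3

Derivation:
Processing requests:
  req#1 t=0ms (window 0): ALLOW
  req#2 t=2ms (window 0): ALLOW
  req#3 t=3ms (window 0): ALLOW
  req#4 t=5ms (window 0): DENY
  req#5 t=6ms (window 0): DENY
  req#6 t=8ms (window 0): DENY
  req#7 t=9ms (window 1): ALLOW
  req#8 t=11ms (window 1): ALLOW
  req#9 t=12ms (window 1): ALLOW
  req#10 t=14ms (window 1): DENY
  req#11 t=15ms (window 1): DENY
  req#12 t=17ms (window 1): DENY
  req#13 t=18ms (window 2): ALLOW
  req#14 t=20ms (window 2): ALLOW
  req#15 t=21ms (window 2): ALLOW
  req#16 t=23ms (window 2): DENY
  req#17 t=24ms (window 2): DENY
  req#18 t=26ms (window 2): DENY
  req#19 t=27ms (window 3): ALLOW
  req#20 t=29ms (window 3): ALLOW
  req#21 t=30ms (window 3): ALLOW
  req#22 t=32ms (window 3): DENY
  req#23 t=33ms (window 3): DENY
  req#24 t=35ms (window 3): DENY

Allowed counts by window: 3 3 3 3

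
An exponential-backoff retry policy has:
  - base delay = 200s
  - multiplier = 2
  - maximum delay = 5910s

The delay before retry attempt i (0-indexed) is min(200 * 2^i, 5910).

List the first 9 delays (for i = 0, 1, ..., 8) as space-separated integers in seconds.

Computing each delay:
  i=0: min(200*2^0, 5910) = 200
  i=1: min(200*2^1, 5910) = 400
  i=2: min(200*2^2, 5910) = 800
  i=3: min(200*2^3, 5910) = 1600
  i=4: min(200*2^4, 5910) = 3200
  i=5: min(200*2^5, 5910) = 5910
  i=6: min(200*2^6, 5910) = 5910
  i=7: min(200*2^7, 5910) = 5910
  i=8: min(200*2^8, 5910) = 5910

Answer: 200 400 800 1600 3200 5910 5910 5910 5910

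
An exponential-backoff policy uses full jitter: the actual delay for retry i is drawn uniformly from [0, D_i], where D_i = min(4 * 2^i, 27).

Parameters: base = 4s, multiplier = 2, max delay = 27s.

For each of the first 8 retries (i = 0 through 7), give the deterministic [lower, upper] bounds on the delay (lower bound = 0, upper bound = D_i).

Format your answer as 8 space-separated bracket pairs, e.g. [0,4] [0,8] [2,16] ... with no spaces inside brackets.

Answer: [0,4] [0,8] [0,16] [0,27] [0,27] [0,27] [0,27] [0,27]

Derivation:
Computing bounds per retry:
  i=0: D_i=min(4*2^0,27)=4, bounds=[0,4]
  i=1: D_i=min(4*2^1,27)=8, bounds=[0,8]
  i=2: D_i=min(4*2^2,27)=16, bounds=[0,16]
  i=3: D_i=min(4*2^3,27)=27, bounds=[0,27]
  i=4: D_i=min(4*2^4,27)=27, bounds=[0,27]
  i=5: D_i=min(4*2^5,27)=27, bounds=[0,27]
  i=6: D_i=min(4*2^6,27)=27, bounds=[0,27]
  i=7: D_i=min(4*2^7,27)=27, bounds=[0,27]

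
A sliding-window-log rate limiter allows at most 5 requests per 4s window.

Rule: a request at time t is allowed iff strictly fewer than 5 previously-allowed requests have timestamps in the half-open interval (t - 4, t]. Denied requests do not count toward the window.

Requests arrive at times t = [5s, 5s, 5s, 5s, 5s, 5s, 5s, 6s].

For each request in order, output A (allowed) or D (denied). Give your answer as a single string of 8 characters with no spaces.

Tracking allowed requests in the window:
  req#1 t=5s: ALLOW
  req#2 t=5s: ALLOW
  req#3 t=5s: ALLOW
  req#4 t=5s: ALLOW
  req#5 t=5s: ALLOW
  req#6 t=5s: DENY
  req#7 t=5s: DENY
  req#8 t=6s: DENY

Answer: AAAAADDD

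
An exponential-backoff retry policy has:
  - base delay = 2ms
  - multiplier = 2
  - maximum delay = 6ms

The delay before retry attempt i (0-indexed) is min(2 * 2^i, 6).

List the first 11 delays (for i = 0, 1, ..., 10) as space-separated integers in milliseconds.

Computing each delay:
  i=0: min(2*2^0, 6) = 2
  i=1: min(2*2^1, 6) = 4
  i=2: min(2*2^2, 6) = 6
  i=3: min(2*2^3, 6) = 6
  i=4: min(2*2^4, 6) = 6
  i=5: min(2*2^5, 6) = 6
  i=6: min(2*2^6, 6) = 6
  i=7: min(2*2^7, 6) = 6
  i=8: min(2*2^8, 6) = 6
  i=9: min(2*2^9, 6) = 6
  i=10: min(2*2^10, 6) = 6

Answer: 2 4 6 6 6 6 6 6 6 6 6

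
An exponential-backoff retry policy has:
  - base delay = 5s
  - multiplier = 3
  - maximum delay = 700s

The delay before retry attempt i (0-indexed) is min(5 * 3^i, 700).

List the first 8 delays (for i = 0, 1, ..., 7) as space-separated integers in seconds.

Answer: 5 15 45 135 405 700 700 700

Derivation:
Computing each delay:
  i=0: min(5*3^0, 700) = 5
  i=1: min(5*3^1, 700) = 15
  i=2: min(5*3^2, 700) = 45
  i=3: min(5*3^3, 700) = 135
  i=4: min(5*3^4, 700) = 405
  i=5: min(5*3^5, 700) = 700
  i=6: min(5*3^6, 700) = 700
  i=7: min(5*3^7, 700) = 700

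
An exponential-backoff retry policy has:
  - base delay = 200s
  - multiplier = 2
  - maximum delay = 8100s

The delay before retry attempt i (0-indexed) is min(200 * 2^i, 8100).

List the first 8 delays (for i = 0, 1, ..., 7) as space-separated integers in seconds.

Answer: 200 400 800 1600 3200 6400 8100 8100

Derivation:
Computing each delay:
  i=0: min(200*2^0, 8100) = 200
  i=1: min(200*2^1, 8100) = 400
  i=2: min(200*2^2, 8100) = 800
  i=3: min(200*2^3, 8100) = 1600
  i=4: min(200*2^4, 8100) = 3200
  i=5: min(200*2^5, 8100) = 6400
  i=6: min(200*2^6, 8100) = 8100
  i=7: min(200*2^7, 8100) = 8100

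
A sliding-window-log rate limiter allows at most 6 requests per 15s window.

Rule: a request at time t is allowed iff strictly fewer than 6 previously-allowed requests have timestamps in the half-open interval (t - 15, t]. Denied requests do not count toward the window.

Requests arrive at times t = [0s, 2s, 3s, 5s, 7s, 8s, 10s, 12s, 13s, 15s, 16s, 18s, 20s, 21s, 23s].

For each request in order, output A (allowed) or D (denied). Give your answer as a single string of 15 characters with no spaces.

Tracking allowed requests in the window:
  req#1 t=0s: ALLOW
  req#2 t=2s: ALLOW
  req#3 t=3s: ALLOW
  req#4 t=5s: ALLOW
  req#5 t=7s: ALLOW
  req#6 t=8s: ALLOW
  req#7 t=10s: DENY
  req#8 t=12s: DENY
  req#9 t=13s: DENY
  req#10 t=15s: ALLOW
  req#11 t=16s: DENY
  req#12 t=18s: ALLOW
  req#13 t=20s: ALLOW
  req#14 t=21s: ALLOW
  req#15 t=23s: ALLOW

Answer: AAAAAADDDADAAAA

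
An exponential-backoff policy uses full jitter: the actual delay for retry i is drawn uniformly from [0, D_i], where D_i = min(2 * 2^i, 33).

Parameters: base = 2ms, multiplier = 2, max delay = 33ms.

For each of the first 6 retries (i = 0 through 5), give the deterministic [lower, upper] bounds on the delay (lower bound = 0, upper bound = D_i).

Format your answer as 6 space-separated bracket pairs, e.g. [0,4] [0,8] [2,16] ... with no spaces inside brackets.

Answer: [0,2] [0,4] [0,8] [0,16] [0,32] [0,33]

Derivation:
Computing bounds per retry:
  i=0: D_i=min(2*2^0,33)=2, bounds=[0,2]
  i=1: D_i=min(2*2^1,33)=4, bounds=[0,4]
  i=2: D_i=min(2*2^2,33)=8, bounds=[0,8]
  i=3: D_i=min(2*2^3,33)=16, bounds=[0,16]
  i=4: D_i=min(2*2^4,33)=32, bounds=[0,32]
  i=5: D_i=min(2*2^5,33)=33, bounds=[0,33]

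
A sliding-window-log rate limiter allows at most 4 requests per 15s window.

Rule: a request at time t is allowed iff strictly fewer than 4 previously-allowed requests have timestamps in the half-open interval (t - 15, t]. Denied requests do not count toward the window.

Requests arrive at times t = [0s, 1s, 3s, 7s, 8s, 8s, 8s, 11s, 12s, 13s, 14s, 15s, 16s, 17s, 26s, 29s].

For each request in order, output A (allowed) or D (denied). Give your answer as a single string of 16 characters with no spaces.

Answer: AAAADDDDDDDAADAA

Derivation:
Tracking allowed requests in the window:
  req#1 t=0s: ALLOW
  req#2 t=1s: ALLOW
  req#3 t=3s: ALLOW
  req#4 t=7s: ALLOW
  req#5 t=8s: DENY
  req#6 t=8s: DENY
  req#7 t=8s: DENY
  req#8 t=11s: DENY
  req#9 t=12s: DENY
  req#10 t=13s: DENY
  req#11 t=14s: DENY
  req#12 t=15s: ALLOW
  req#13 t=16s: ALLOW
  req#14 t=17s: DENY
  req#15 t=26s: ALLOW
  req#16 t=29s: ALLOW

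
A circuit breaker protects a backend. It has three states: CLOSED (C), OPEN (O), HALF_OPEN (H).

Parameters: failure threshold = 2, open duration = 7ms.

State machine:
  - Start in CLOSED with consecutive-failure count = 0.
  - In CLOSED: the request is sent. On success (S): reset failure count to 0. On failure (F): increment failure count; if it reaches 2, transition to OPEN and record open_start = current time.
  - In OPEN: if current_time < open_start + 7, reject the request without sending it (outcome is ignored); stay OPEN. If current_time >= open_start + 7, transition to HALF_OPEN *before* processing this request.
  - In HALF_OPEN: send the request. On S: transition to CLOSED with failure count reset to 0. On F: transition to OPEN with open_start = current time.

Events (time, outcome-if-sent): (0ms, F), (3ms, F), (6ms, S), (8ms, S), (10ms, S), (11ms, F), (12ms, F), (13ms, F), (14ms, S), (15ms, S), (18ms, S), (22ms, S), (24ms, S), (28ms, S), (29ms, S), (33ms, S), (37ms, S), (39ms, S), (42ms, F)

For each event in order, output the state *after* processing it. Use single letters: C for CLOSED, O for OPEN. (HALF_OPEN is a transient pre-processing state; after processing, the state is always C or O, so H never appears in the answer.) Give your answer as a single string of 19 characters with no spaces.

Answer: COOOCCOOOOOCCCCCCCC

Derivation:
State after each event:
  event#1 t=0ms outcome=F: state=CLOSED
  event#2 t=3ms outcome=F: state=OPEN
  event#3 t=6ms outcome=S: state=OPEN
  event#4 t=8ms outcome=S: state=OPEN
  event#5 t=10ms outcome=S: state=CLOSED
  event#6 t=11ms outcome=F: state=CLOSED
  event#7 t=12ms outcome=F: state=OPEN
  event#8 t=13ms outcome=F: state=OPEN
  event#9 t=14ms outcome=S: state=OPEN
  event#10 t=15ms outcome=S: state=OPEN
  event#11 t=18ms outcome=S: state=OPEN
  event#12 t=22ms outcome=S: state=CLOSED
  event#13 t=24ms outcome=S: state=CLOSED
  event#14 t=28ms outcome=S: state=CLOSED
  event#15 t=29ms outcome=S: state=CLOSED
  event#16 t=33ms outcome=S: state=CLOSED
  event#17 t=37ms outcome=S: state=CLOSED
  event#18 t=39ms outcome=S: state=CLOSED
  event#19 t=42ms outcome=F: state=CLOSED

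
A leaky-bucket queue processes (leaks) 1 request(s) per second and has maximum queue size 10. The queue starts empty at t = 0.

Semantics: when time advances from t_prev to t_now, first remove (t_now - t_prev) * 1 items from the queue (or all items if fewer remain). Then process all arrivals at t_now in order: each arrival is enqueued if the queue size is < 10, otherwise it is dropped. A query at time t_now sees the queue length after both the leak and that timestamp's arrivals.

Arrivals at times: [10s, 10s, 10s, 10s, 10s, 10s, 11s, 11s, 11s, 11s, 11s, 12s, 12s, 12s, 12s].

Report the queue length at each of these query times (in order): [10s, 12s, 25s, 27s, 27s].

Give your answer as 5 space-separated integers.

Answer: 6 10 0 0 0

Derivation:
Queue lengths at query times:
  query t=10s: backlog = 6
  query t=12s: backlog = 10
  query t=25s: backlog = 0
  query t=27s: backlog = 0
  query t=27s: backlog = 0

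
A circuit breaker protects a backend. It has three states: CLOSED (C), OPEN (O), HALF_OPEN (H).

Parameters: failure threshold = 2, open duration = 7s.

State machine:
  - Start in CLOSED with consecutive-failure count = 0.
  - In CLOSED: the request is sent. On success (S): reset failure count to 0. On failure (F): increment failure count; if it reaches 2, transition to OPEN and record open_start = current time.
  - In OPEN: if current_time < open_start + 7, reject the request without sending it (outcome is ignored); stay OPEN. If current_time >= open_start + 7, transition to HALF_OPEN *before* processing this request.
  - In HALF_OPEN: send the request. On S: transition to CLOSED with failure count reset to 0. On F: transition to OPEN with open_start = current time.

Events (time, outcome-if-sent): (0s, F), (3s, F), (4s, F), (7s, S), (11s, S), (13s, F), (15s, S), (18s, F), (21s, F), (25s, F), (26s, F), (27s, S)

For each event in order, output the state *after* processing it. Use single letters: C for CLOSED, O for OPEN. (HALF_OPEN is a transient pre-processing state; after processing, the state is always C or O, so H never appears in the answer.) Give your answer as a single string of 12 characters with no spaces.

Answer: COOOCCCCOOOO

Derivation:
State after each event:
  event#1 t=0s outcome=F: state=CLOSED
  event#2 t=3s outcome=F: state=OPEN
  event#3 t=4s outcome=F: state=OPEN
  event#4 t=7s outcome=S: state=OPEN
  event#5 t=11s outcome=S: state=CLOSED
  event#6 t=13s outcome=F: state=CLOSED
  event#7 t=15s outcome=S: state=CLOSED
  event#8 t=18s outcome=F: state=CLOSED
  event#9 t=21s outcome=F: state=OPEN
  event#10 t=25s outcome=F: state=OPEN
  event#11 t=26s outcome=F: state=OPEN
  event#12 t=27s outcome=S: state=OPEN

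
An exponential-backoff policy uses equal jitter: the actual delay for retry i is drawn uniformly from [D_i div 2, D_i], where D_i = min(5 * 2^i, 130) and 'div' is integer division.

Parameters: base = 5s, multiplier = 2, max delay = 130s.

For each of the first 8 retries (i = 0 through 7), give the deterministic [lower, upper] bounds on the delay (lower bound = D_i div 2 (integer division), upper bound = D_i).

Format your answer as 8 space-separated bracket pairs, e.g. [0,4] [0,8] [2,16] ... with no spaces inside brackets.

Answer: [2,5] [5,10] [10,20] [20,40] [40,80] [65,130] [65,130] [65,130]

Derivation:
Computing bounds per retry:
  i=0: D_i=min(5*2^0,130)=5, bounds=[2,5]
  i=1: D_i=min(5*2^1,130)=10, bounds=[5,10]
  i=2: D_i=min(5*2^2,130)=20, bounds=[10,20]
  i=3: D_i=min(5*2^3,130)=40, bounds=[20,40]
  i=4: D_i=min(5*2^4,130)=80, bounds=[40,80]
  i=5: D_i=min(5*2^5,130)=130, bounds=[65,130]
  i=6: D_i=min(5*2^6,130)=130, bounds=[65,130]
  i=7: D_i=min(5*2^7,130)=130, bounds=[65,130]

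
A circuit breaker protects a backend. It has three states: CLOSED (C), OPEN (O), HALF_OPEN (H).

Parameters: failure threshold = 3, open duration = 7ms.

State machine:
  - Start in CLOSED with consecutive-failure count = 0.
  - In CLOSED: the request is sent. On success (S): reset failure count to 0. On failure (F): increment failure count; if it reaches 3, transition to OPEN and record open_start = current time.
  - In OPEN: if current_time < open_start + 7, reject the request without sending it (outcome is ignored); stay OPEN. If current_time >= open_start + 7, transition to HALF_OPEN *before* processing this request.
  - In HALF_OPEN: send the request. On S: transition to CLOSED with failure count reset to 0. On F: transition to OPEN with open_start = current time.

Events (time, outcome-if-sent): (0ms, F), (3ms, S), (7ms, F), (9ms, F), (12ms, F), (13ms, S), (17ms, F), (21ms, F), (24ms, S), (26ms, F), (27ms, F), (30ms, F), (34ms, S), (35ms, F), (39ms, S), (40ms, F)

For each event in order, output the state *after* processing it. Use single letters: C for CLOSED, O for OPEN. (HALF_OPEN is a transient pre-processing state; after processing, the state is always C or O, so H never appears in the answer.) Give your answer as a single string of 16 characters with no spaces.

Answer: CCCCOOOOOOOOOOCC

Derivation:
State after each event:
  event#1 t=0ms outcome=F: state=CLOSED
  event#2 t=3ms outcome=S: state=CLOSED
  event#3 t=7ms outcome=F: state=CLOSED
  event#4 t=9ms outcome=F: state=CLOSED
  event#5 t=12ms outcome=F: state=OPEN
  event#6 t=13ms outcome=S: state=OPEN
  event#7 t=17ms outcome=F: state=OPEN
  event#8 t=21ms outcome=F: state=OPEN
  event#9 t=24ms outcome=S: state=OPEN
  event#10 t=26ms outcome=F: state=OPEN
  event#11 t=27ms outcome=F: state=OPEN
  event#12 t=30ms outcome=F: state=OPEN
  event#13 t=34ms outcome=S: state=OPEN
  event#14 t=35ms outcome=F: state=OPEN
  event#15 t=39ms outcome=S: state=CLOSED
  event#16 t=40ms outcome=F: state=CLOSED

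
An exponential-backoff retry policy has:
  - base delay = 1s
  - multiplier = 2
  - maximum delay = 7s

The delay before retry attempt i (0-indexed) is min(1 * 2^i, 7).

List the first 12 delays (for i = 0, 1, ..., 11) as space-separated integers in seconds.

Answer: 1 2 4 7 7 7 7 7 7 7 7 7

Derivation:
Computing each delay:
  i=0: min(1*2^0, 7) = 1
  i=1: min(1*2^1, 7) = 2
  i=2: min(1*2^2, 7) = 4
  i=3: min(1*2^3, 7) = 7
  i=4: min(1*2^4, 7) = 7
  i=5: min(1*2^5, 7) = 7
  i=6: min(1*2^6, 7) = 7
  i=7: min(1*2^7, 7) = 7
  i=8: min(1*2^8, 7) = 7
  i=9: min(1*2^9, 7) = 7
  i=10: min(1*2^10, 7) = 7
  i=11: min(1*2^11, 7) = 7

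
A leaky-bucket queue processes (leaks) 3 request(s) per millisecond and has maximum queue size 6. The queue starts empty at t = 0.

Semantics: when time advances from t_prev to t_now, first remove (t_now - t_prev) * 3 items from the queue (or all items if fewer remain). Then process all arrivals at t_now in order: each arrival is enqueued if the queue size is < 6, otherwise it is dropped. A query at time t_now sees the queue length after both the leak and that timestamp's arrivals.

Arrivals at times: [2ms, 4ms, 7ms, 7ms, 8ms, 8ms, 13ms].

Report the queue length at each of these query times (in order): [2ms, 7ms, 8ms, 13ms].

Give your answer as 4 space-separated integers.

Queue lengths at query times:
  query t=2ms: backlog = 1
  query t=7ms: backlog = 2
  query t=8ms: backlog = 2
  query t=13ms: backlog = 1

Answer: 1 2 2 1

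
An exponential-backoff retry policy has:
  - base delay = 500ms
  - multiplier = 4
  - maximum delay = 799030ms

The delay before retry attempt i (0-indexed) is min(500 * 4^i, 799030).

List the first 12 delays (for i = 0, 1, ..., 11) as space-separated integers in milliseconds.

Answer: 500 2000 8000 32000 128000 512000 799030 799030 799030 799030 799030 799030

Derivation:
Computing each delay:
  i=0: min(500*4^0, 799030) = 500
  i=1: min(500*4^1, 799030) = 2000
  i=2: min(500*4^2, 799030) = 8000
  i=3: min(500*4^3, 799030) = 32000
  i=4: min(500*4^4, 799030) = 128000
  i=5: min(500*4^5, 799030) = 512000
  i=6: min(500*4^6, 799030) = 799030
  i=7: min(500*4^7, 799030) = 799030
  i=8: min(500*4^8, 799030) = 799030
  i=9: min(500*4^9, 799030) = 799030
  i=10: min(500*4^10, 799030) = 799030
  i=11: min(500*4^11, 799030) = 799030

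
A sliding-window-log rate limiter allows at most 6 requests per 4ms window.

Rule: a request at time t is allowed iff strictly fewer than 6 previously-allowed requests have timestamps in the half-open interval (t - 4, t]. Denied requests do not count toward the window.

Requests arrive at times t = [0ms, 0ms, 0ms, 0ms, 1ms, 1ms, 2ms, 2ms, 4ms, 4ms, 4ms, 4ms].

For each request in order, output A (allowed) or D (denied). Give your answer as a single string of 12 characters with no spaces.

Answer: AAAAAADDAAAA

Derivation:
Tracking allowed requests in the window:
  req#1 t=0ms: ALLOW
  req#2 t=0ms: ALLOW
  req#3 t=0ms: ALLOW
  req#4 t=0ms: ALLOW
  req#5 t=1ms: ALLOW
  req#6 t=1ms: ALLOW
  req#7 t=2ms: DENY
  req#8 t=2ms: DENY
  req#9 t=4ms: ALLOW
  req#10 t=4ms: ALLOW
  req#11 t=4ms: ALLOW
  req#12 t=4ms: ALLOW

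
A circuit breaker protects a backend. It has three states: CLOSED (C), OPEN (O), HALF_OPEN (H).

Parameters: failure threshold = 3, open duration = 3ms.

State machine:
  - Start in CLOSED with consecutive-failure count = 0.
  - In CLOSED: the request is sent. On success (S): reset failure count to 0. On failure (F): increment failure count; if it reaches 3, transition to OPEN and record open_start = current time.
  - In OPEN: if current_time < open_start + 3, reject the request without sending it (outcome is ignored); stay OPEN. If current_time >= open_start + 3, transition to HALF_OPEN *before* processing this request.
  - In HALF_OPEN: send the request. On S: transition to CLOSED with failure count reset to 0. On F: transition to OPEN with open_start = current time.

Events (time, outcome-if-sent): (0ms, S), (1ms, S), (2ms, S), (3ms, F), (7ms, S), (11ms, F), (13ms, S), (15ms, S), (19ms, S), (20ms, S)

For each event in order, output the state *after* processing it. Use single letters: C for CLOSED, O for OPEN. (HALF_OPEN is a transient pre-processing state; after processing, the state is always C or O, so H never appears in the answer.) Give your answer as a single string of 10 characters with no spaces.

State after each event:
  event#1 t=0ms outcome=S: state=CLOSED
  event#2 t=1ms outcome=S: state=CLOSED
  event#3 t=2ms outcome=S: state=CLOSED
  event#4 t=3ms outcome=F: state=CLOSED
  event#5 t=7ms outcome=S: state=CLOSED
  event#6 t=11ms outcome=F: state=CLOSED
  event#7 t=13ms outcome=S: state=CLOSED
  event#8 t=15ms outcome=S: state=CLOSED
  event#9 t=19ms outcome=S: state=CLOSED
  event#10 t=20ms outcome=S: state=CLOSED

Answer: CCCCCCCCCC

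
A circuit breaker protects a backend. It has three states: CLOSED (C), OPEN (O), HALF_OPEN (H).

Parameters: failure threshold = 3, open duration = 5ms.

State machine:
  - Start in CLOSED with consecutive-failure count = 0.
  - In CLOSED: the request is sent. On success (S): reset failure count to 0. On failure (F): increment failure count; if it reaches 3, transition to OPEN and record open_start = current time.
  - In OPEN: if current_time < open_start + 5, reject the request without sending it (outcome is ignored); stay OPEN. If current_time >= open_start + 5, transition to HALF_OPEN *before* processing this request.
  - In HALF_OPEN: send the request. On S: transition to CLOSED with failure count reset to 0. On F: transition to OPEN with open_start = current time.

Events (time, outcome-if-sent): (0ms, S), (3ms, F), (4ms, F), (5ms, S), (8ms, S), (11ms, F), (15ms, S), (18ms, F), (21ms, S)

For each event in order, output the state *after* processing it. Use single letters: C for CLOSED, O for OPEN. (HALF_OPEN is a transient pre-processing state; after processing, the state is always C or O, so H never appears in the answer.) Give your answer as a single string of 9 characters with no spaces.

State after each event:
  event#1 t=0ms outcome=S: state=CLOSED
  event#2 t=3ms outcome=F: state=CLOSED
  event#3 t=4ms outcome=F: state=CLOSED
  event#4 t=5ms outcome=S: state=CLOSED
  event#5 t=8ms outcome=S: state=CLOSED
  event#6 t=11ms outcome=F: state=CLOSED
  event#7 t=15ms outcome=S: state=CLOSED
  event#8 t=18ms outcome=F: state=CLOSED
  event#9 t=21ms outcome=S: state=CLOSED

Answer: CCCCCCCCC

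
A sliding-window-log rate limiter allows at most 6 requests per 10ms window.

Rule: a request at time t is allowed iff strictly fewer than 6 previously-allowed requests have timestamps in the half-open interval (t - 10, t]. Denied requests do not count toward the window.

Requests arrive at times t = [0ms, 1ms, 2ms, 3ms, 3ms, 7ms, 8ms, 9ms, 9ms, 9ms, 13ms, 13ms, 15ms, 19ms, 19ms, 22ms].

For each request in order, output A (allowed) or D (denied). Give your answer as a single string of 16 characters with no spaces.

Answer: AAAAAADDDDAAAAAA

Derivation:
Tracking allowed requests in the window:
  req#1 t=0ms: ALLOW
  req#2 t=1ms: ALLOW
  req#3 t=2ms: ALLOW
  req#4 t=3ms: ALLOW
  req#5 t=3ms: ALLOW
  req#6 t=7ms: ALLOW
  req#7 t=8ms: DENY
  req#8 t=9ms: DENY
  req#9 t=9ms: DENY
  req#10 t=9ms: DENY
  req#11 t=13ms: ALLOW
  req#12 t=13ms: ALLOW
  req#13 t=15ms: ALLOW
  req#14 t=19ms: ALLOW
  req#15 t=19ms: ALLOW
  req#16 t=22ms: ALLOW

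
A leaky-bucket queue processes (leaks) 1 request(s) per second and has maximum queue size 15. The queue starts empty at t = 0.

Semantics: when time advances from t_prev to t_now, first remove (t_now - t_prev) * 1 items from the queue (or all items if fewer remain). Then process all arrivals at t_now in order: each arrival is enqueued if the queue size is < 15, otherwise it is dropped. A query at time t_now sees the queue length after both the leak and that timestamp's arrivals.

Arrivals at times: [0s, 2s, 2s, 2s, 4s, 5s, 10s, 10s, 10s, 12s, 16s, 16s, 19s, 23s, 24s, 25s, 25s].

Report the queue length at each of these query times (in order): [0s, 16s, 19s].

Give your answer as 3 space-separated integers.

Queue lengths at query times:
  query t=0s: backlog = 1
  query t=16s: backlog = 2
  query t=19s: backlog = 1

Answer: 1 2 1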